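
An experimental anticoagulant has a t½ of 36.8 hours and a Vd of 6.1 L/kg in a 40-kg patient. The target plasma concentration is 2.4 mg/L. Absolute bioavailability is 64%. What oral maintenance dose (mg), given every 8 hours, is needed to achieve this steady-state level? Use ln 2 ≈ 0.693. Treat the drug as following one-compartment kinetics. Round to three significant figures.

Vd(total) = 40 kg × 6.1 L/kg = 244.0 L
CL = ln 2 · Vd / t½ = 0.693 × 244.0 / 36.8 = 4.595 L/h
D = CL × Css × τ / F = 4.595 × 2.4 × 8 / 0.64 = 137.9 mg

138 mg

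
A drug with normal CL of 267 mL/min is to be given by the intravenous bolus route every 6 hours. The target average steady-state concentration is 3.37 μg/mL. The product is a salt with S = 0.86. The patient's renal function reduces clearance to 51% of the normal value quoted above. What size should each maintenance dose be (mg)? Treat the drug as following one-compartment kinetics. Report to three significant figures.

CL = 267 mL/min = 267 × 0.06 = 16.02 L/h
Patient clearance = 0.51 × 16.02 = 8.170 L/h
At steady state, dose per interval replaces the amount cleared in that interval: S·D/τ = CL·Css.
D = CL × Css × τ / S = 8.170 × 3.37 × 6 / 0.86 = 192.1 mg

192 mg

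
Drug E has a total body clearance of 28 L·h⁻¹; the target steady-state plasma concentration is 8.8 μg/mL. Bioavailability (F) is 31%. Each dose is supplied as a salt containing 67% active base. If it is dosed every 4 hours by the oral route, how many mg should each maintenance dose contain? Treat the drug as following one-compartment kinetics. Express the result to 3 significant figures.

4750 mg

D = CL × Css × τ / F / S = 28.00 × 8.8 × 4 / 0.31 / 0.67 = 4745 mg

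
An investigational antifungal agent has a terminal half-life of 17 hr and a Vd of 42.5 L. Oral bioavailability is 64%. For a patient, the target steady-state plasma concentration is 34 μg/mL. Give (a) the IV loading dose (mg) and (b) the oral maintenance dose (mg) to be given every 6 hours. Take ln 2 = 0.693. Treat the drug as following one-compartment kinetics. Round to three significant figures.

LD = Vd × C = 42.50 × 34 = 1445 mg
CL = 0.693 × Vd / t½ = 0.693 × 42.50 / 17 = 1.733 L/h
D = CL × Css × τ / F = 1.733 × 34 × 6 / 0.64 = 552.4 mg

(a) 1450 mg; (b) 552 mg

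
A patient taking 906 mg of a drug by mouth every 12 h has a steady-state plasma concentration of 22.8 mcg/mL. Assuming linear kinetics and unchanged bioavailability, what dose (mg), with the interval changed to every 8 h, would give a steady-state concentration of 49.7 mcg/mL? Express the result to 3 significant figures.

For first-order elimination, Css ∝ F·D/(CL·τ); F and CL are unchanged, so Css ∝ D/τ.
D₂ = D₁ × (Css,target / Css,current) × (τ₂/τ₁) = 906 × (49.7/22.8) × (8/12) = 1317 mg

1320 mg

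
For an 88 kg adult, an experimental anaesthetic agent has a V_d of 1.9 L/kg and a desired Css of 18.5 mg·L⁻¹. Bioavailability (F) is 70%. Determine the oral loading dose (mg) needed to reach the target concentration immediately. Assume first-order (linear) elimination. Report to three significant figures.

Vd = 1.9 L/kg × 88 kg = 167.2 L
The loading dose fills Vd to the target concentration.
LD = Vd × C / F = 167.2 × 18.50 / 0.7 = 4419 mg

4420 mg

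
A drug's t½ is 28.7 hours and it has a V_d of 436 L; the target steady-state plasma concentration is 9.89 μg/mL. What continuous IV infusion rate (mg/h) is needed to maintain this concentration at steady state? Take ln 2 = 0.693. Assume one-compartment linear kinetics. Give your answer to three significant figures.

CL = 0.693 × Vd / t½ = 0.693 × 436.0 / 28.7 = 10.53 L/h
Infusion rate = CL × Css = 10.53 × 9.89 = 104.1 mg/h

104 mg/h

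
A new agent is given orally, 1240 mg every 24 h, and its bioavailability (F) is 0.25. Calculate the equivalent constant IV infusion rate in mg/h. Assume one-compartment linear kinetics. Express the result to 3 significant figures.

Equivalent systemic input: infusion rate = F·D/τ.
Rate = 0.25 × 1240 / 24 = 12.92 mg/h

12.9 mg/h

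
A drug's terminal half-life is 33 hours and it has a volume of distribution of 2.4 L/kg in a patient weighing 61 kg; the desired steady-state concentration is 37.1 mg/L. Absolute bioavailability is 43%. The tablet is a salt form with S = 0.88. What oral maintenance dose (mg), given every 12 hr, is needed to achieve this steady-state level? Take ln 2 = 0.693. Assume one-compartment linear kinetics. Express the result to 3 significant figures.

Total Vd = 2.4 × 61 = 146.4 L
k = 0.693/33 = 0.02100 h⁻¹, so CL = k·Vd = 0.02100 × 146.4 = 3.074 L/h
D = CL × Css × τ / F / S = 3.074 × 37.1 × 12 / 0.43 / 0.88 = 3617 mg

3620 mg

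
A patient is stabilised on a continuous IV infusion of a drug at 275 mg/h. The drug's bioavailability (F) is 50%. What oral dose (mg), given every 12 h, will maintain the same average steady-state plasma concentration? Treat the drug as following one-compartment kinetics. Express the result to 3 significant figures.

To maintain the same Css, the systemic dosing rate must be unchanged: F·D/τ = infusion rate.
D = rate × τ / F = 275 × 12 / 0.5 = 6600 mg

6600 mg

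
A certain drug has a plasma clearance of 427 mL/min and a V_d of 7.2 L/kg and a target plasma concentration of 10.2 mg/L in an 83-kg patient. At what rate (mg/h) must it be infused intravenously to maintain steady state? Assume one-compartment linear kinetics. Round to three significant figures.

CL = 427 mL/min × 60/1000 = 25.62 L/h
R₀ = 25.62 × 10.2 = 261.3 mg/h

261 mg/h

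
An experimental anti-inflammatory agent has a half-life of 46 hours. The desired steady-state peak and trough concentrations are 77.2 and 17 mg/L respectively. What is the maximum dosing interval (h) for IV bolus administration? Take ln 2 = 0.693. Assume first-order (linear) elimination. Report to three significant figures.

k = 0.693 / t½ = 0.693 / 46 = 0.01507 h⁻¹
Between IV bolus doses, concentration decays as C = C₀·e^(−kτ), so C_peak/C_trough = e^(kτ).
τ_max = ln(C_peak/C_trough) / k = ln(77.2/17) / 0.01507 = 1.513 / 0.01507 = 100.4 h

100 h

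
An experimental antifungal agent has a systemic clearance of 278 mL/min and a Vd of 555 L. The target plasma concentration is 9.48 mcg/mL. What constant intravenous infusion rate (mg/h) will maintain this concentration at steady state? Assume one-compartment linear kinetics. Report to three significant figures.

CL = 278 mL/min × 60/1000 = 16.68 L/h
Maintenance depends on clearance, not Vd — rate in must match rate out.
Rate = CL × Css = 16.68 × 9.48 = 158.1 mg/h

158 mg/h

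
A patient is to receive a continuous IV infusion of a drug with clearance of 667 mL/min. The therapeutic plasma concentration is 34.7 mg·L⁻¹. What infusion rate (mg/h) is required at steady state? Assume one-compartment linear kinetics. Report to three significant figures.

CL = 667 mL/min × 60/1000 = 40.02 L/h
Rate = CL × Css = 40.02 × 34.7 = 1389 mg/h

1390 mg/h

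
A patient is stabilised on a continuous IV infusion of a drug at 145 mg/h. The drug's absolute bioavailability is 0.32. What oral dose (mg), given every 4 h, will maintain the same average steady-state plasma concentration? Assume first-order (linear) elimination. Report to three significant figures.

To maintain the same Css, the systemic dosing rate must be unchanged: F·D/τ = infusion rate.
D = rate × τ / F = 145 × 4 / 0.32 = 1813 mg

1810 mg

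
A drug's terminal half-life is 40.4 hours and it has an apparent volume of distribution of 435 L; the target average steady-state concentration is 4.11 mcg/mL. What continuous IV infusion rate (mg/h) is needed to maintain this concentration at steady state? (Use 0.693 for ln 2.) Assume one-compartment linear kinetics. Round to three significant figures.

CL = ln 2 · Vd / t½ = 0.693 × 435.0 / 40.4 = 7.462 L/h
Infusion rate = CL × Css = 7.462 × 4.11 = 30.67 mg/h

30.7 mg/h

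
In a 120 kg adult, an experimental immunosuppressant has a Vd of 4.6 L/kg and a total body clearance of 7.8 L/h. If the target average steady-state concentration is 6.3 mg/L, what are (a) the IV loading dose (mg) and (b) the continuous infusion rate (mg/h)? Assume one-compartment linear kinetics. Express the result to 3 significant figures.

Vd(total) = 120 kg × 4.6 L/kg = 552.0 L
Loading: fill Vd to C_target → 552.0 L × 6.3 mg/L = 3478 mg
Maintenance infusion rate = CL × Css = 7.800 × 6.3 = 49.14 mg/h

(a) 3480 mg; (b) 49.1 mg/h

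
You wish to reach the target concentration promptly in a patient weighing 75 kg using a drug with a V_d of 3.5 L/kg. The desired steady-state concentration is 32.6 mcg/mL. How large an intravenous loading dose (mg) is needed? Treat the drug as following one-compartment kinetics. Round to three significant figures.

8560 mg

Vd = 3.5 L/kg × 75 kg = 262.5 L
LD = Vd × C = 262.5 × 32.60 = 8558 mg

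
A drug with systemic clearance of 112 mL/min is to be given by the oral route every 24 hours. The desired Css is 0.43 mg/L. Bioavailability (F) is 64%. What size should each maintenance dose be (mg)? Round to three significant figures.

108 mg

CL = 112 mL/min × 60/1000 = 6.720 L/h
At steady state, dose per interval replaces the amount cleared in that interval: F·D/τ = CL·Css.
D = CL × Css × τ / F = 6.720 × 0.43 × 24 / 0.64 = 108.4 mg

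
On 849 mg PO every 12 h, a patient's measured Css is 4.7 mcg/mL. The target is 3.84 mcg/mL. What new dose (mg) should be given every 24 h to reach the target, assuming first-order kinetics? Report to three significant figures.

1390 mg

With linear kinetics, Css is proportional to dose rate (D/τ) at fixed clearance.
D₂ = D₁ × (Css,target / Css,current) × (τ₂/τ₁) = 849 × (3.84/4.7) × (24/12) = 1387 mg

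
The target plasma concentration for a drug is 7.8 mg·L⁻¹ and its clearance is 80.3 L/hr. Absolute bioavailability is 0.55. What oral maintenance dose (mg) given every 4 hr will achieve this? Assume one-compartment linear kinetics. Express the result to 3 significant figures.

4560 mg

D = CL × Css × τ / F = 80.30 × 7.8 × 4 / 0.55 = 4555 mg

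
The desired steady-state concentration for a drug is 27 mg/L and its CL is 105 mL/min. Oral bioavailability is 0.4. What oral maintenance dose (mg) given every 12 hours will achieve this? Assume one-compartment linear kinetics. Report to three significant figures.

CL = 105 mL/min × 60/1000 = 6.300 L/h
At steady state, dose per interval replaces the amount cleared in that interval: F·D/τ = CL·Css.
D = CL × Css × τ / F = 6.300 × 27 × 12 / 0.4 = 5103 mg

5100 mg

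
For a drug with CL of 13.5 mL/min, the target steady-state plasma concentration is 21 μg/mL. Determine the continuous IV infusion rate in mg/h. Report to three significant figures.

17.0 mg/h

CL = 13.5 mL/min × 60/1000 = 0.8100 L/h
At steady state, infusion rate equals elimination rate: rate in = CL × Css.
Infusion rate = CL · Css = 0.8100 L/h × 21 mg/L = 17.01 mg/h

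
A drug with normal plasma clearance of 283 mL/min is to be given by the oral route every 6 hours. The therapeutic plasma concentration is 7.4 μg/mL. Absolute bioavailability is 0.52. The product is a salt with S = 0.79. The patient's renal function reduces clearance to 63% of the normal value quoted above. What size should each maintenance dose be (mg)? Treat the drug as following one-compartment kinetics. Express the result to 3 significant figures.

CL = 283 mL/min = 283 × 0.06 = 16.98 L/h
Patient clearance = 0.63 × 16.98 = 10.70 L/h
D = CL × Css × τ / F / S = 10.70 × 7.4 × 6 / 0.52 / 0.79 = 1156 mg

1160 mg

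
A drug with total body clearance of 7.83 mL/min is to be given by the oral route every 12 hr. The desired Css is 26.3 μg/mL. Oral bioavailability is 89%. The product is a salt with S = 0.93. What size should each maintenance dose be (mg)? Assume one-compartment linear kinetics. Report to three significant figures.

179 mg

CL = 7.83 mL/min = 7.83 × 0.06 = 0.4698 L/h
D = CL × Css × τ / F / S = 0.4698 × 26.3 × 12 / 0.89 / 0.93 = 179.1 mg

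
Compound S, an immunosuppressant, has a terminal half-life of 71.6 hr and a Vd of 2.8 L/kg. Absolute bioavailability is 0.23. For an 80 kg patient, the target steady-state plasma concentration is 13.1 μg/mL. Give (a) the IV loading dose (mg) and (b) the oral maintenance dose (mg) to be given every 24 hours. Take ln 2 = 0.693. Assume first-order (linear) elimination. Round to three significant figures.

Total Vd = 2.8 × 80 = 224.0 L
LD = Vd × C = 224.0 × 13.1 = 2934 mg
CL = 0.693 × Vd / t½ = 0.693 × 224.0 / 71.6 = 2.168 L/h
D = CL × Css × τ / F = 2.168 × 13.1 × 24 / 0.23 = 2964 mg

(a) 2930 mg; (b) 2960 mg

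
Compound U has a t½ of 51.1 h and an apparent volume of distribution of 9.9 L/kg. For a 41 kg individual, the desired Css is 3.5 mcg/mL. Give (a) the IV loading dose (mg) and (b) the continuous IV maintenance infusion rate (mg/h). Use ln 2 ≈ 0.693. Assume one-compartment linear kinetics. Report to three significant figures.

(a) 1420 mg; (b) 19.3 mg/h

Vd(total) = 41 kg × 9.9 L/kg = 405.9 L
LD = Vd × C = 405.9 × 3.5 = 1421 mg
CL = 0.693 × Vd / t½ = 0.693 × 405.9 / 51.1 = 5.505 L/h
Infusion rate = CL × Css = 5.505 × 3.5 = 19.27 mg/h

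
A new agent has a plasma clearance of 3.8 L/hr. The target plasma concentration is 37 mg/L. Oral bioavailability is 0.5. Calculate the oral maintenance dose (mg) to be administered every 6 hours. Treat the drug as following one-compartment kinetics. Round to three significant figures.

1690 mg

D = CL × Css × τ / F = 3.800 × 37 × 6 / 0.5 = 1687 mg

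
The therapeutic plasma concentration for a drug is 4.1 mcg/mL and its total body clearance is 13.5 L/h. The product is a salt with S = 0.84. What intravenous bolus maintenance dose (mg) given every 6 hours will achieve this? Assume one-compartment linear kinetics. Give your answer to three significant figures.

At steady state, dose per interval replaces the amount cleared in that interval: S·D/τ = CL·Css.
D = CL × Css × τ / S = 13.50 × 4.1 × 6 / 0.84 = 395.4 mg

395 mg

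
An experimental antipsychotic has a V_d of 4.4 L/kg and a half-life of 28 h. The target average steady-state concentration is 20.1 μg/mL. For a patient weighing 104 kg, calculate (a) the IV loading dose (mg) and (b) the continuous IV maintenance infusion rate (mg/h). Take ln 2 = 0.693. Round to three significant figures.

(a) 9200 mg; (b) 228 mg/h

Vd = 4.4 L/kg × 104 kg = 457.6 L
LD = Vd × C = 457.6 × 20.1 = 9198 mg
CL = 0.693 × Vd / t½ = 0.693 × 457.6 / 28 = 11.33 L/h
Infusion rate = CL × Css = 11.33 × 20.1 = 227.7 mg/h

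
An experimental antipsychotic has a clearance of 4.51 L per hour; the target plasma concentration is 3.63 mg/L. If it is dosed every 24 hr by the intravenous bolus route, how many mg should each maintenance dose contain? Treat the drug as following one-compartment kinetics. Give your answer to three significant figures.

393 mg

At steady state, dose per interval replaces the amount cleared in that interval: D/τ = CL·Css.
D = CL × Css × τ = 4.510 × 3.63 × 24 = 392.9 mg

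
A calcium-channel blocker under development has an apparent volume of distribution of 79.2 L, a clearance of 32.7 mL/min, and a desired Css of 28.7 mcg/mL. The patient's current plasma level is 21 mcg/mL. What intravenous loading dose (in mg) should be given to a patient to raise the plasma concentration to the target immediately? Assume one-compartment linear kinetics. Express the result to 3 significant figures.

610 mg

Concentration deficit ΔC = 28.7 − 21 = 7.700 mg/L
LD = Vd × ΔC = 79.20 × 7.700 = 609.8 mg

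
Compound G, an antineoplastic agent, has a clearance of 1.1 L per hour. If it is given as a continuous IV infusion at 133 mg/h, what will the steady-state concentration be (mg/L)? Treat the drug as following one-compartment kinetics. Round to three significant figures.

Css = rate / CL = 133 / 1.100 = 120.9 mg/L

121 mg/L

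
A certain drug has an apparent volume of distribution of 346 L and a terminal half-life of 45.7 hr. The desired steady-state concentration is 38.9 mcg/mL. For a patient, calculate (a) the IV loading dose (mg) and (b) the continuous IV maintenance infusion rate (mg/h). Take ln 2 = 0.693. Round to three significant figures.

LD = Vd × C = 346.0 × 38.9 = 13460 mg
CL = 0.693 × Vd / t½ = 0.693 × 346.0 / 45.7 = 5.247 L/h
Infusion rate = CL × Css = 5.247 × 38.9 = 204.1 mg/h

(a) 13500 mg; (b) 204 mg/h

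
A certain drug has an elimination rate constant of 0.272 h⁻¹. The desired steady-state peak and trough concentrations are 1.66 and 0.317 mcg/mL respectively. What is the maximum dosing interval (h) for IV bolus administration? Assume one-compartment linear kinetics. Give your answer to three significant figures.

Between IV bolus doses, concentration decays as C = C₀·e^(−kτ), so C_peak/C_trough = e^(kτ).
τ_max = ln(C_peak/C_trough) / k = ln(1.66/0.317) / 0.2720 = 1.656 / 0.2720 = 6.088 h

6.09 h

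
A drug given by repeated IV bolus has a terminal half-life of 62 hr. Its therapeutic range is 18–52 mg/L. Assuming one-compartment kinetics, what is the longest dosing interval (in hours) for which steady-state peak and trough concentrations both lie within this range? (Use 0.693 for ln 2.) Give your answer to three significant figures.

k = 0.693 / t½ = 0.693 / 62 = 0.01118 h⁻¹
Between IV bolus doses, concentration decays as C = C₀·e^(−kτ), so C_peak/C_trough = e^(kτ).
τ_max = ln(C_peak/C_trough) / k = ln(52/18) / 0.01118 = 1.061 / 0.01118 = 94.90 h

94.9 h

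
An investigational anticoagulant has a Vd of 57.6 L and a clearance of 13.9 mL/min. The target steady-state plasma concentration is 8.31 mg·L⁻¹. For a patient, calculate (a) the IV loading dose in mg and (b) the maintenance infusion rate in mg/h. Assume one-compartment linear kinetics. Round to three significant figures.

(a) 479 mg; (b) 6.93 mg/h

Loading: fill Vd to C_target → 57.60 L × 8.31 mg/L = 478.7 mg
CL = 13.9 mL/min = 13.9 × 0.06 = 0.8340 L/h
Infusion rate = 0.8340 L/h × 8.31 mg/L = 6.931 mg/h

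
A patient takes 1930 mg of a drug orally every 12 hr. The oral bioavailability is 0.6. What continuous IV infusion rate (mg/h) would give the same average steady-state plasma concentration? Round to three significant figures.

96.5 mg/h

Equivalent systemic input: infusion rate = F·D/τ.
Rate = 0.6 × 1930 / 12 = 96.50 mg/h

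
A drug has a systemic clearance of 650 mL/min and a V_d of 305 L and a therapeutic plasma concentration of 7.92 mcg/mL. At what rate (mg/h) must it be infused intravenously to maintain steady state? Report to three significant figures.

309 mg/h

CL = 650 mL/min × 60/1000 = 39.00 L/h
Vd does not affect the maintenance rate; only clearance governs steady-state input.
R₀ = 39.00 × 7.92 = 308.9 mg/h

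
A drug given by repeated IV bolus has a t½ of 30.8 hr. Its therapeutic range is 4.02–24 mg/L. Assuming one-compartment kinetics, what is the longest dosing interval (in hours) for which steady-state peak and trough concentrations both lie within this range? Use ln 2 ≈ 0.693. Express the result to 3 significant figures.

k = 0.693 / t½ = 0.693 / 30.8 = 0.02250 h⁻¹
Between IV bolus doses, concentration decays as C = C₀·e^(−kτ), so C_peak/C_trough = e^(kτ).
τ_max = ln(C_peak/C_trough) / k = ln(24/4.02) / 0.02250 = 1.787 / 0.02250 = 79.42 h

79.4 h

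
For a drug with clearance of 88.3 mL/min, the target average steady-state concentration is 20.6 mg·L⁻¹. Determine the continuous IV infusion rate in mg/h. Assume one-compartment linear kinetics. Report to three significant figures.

109 mg/h

CL = 88.3 mL/min = 88.3 × 0.06 = 5.298 L/h
At steady state, infusion rate equals elimination rate: rate in = CL × Css.
Infusion rate = CL · Css = 5.298 L/h × 20.6 mg/L = 109.1 mg/h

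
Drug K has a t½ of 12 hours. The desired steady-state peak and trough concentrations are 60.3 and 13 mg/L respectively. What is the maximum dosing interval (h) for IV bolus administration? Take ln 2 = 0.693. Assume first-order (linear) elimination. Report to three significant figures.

k = 0.693 / t½ = 0.693 / 12 = 0.05775 h⁻¹
Between IV bolus doses, concentration decays as C = C₀·e^(−kτ), so C_peak/C_trough = e^(kτ).
τ_max = ln(C_peak/C_trough) / k = ln(60.3/13) / 0.05775 = 1.534 / 0.05775 = 26.56 h

26.6 h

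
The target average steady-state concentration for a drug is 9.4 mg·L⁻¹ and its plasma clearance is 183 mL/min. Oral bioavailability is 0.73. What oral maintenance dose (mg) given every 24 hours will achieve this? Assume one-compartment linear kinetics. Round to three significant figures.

3390 mg

CL = 183 mL/min × 60/1000 = 10.98 L/h
D = CL × Css × τ / F = 10.98 × 9.4 × 24 / 0.73 = 3393 mg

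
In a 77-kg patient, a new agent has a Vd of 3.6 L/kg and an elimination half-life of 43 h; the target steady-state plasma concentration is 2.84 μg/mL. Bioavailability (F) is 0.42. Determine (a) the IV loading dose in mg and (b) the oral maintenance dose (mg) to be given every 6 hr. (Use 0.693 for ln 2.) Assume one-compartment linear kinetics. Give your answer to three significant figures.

(a) 787 mg; (b) 181 mg

Vd = 3.6 L/kg × 77 kg = 277.2 L
LD = Vd × C = 277.2 × 2.84 = 787.2 mg
CL = 0.693 × Vd / t½ = 0.693 × 277.2 / 43 = 4.467 L/h
D = CL × Css × τ / F = 4.467 × 2.84 × 6 / 0.42 = 181.2 mg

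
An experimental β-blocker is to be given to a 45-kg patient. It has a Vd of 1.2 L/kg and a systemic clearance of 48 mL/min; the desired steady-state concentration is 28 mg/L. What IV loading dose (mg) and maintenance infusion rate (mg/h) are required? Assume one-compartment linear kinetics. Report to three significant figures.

Total Vd = 1.2 × 45 = 54.00 L
LD = Vd · C_target = 54.00 × 28 = 1512 mg
CL = 48 mL/min × 60/1000 = 2.880 L/h
Maintenance infusion rate = CL × Css = 2.880 × 28 = 80.64 mg/h

(a) 1510 mg; (b) 80.6 mg/h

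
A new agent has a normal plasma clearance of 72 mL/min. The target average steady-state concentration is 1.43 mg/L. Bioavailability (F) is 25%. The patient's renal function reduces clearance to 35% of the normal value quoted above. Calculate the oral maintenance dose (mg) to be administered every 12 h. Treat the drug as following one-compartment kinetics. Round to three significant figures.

104 mg

Convert clearance: 72 mL/min × 60 min/h ÷ 1000 mL/L = 4.320 L/h
Patient clearance = 0.35 × 4.320 = 1.512 L/h
At steady state, dose per interval replaces the amount cleared in that interval: F·D/τ = CL·Css.
D = CL × Css × τ / F = 1.512 × 1.43 × 12 / 0.25 = 103.8 mg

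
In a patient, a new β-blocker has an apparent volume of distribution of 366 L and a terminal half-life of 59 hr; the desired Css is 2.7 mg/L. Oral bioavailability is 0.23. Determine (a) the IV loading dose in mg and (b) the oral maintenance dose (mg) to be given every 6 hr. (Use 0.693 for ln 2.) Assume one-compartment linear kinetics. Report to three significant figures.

LD = Vd × C = 366.0 × 2.7 = 988.2 mg
CL = 0.693 × Vd / t½ = 0.693 × 366.0 / 59 = 4.299 L/h
D = CL × Css × τ / F = 4.299 × 2.7 × 6 / 0.23 = 302.8 mg

(a) 988 mg; (b) 303 mg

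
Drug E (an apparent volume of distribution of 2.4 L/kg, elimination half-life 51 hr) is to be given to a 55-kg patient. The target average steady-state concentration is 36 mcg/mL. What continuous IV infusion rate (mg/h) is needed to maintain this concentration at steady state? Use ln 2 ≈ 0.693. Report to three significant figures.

Total Vd = 2.4 × 55 = 132.0 L
CL = 0.693 × Vd / t½ = 0.693 × 132.0 / 51 = 1.794 L/h
Infusion rate = CL × Css = 1.794 × 36 = 64.58 mg/h

64.6 mg/h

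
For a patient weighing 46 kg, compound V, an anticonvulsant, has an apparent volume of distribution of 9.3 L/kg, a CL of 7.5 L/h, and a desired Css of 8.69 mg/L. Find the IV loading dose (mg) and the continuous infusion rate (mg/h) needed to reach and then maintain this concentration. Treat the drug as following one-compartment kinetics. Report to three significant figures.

(a) 3720 mg; (b) 65.2 mg/h

Vd(total) = 46 kg × 9.3 L/kg = 427.8 L
LD = Vd · C_target = 427.8 × 8.69 = 3718 mg
Infusion rate = 7.500 L/h × 8.69 mg/L = 65.18 mg/h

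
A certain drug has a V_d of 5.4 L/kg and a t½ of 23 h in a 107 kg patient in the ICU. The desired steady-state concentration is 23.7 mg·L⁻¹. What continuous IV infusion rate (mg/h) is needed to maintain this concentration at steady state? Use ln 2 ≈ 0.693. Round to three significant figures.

413 mg/h

Vd(total) = 107 kg × 5.4 L/kg = 577.8 L
CL = ln 2 · Vd / t½ = 0.693 × 577.8 / 23 = 17.41 L/h
Infusion rate = CL × Css = 17.41 × 23.7 = 412.6 mg/h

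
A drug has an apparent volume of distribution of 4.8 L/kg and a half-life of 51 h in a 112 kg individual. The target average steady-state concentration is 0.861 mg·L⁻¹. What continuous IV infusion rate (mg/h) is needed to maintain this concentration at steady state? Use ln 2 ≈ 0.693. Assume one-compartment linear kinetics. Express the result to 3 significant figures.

Vd = 4.8 L/kg × 112 kg = 537.6 L
CL = 0.693 × Vd / t½ = 0.693 × 537.6 / 51 = 7.305 L/h
Infusion rate = CL × Css = 7.305 × 0.861 = 6.290 mg/h

6.29 mg/h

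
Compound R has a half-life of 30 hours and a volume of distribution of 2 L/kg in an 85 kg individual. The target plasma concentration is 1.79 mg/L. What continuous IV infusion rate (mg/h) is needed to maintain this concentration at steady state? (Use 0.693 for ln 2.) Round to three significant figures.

Total Vd = 2 × 85 = 170.0 L
CL = ln 2 · Vd / t½ = 0.693 × 170.0 / 30 = 3.927 L/h
Infusion rate = CL × Css = 3.927 × 1.79 = 7.029 mg/h

7.03 mg/h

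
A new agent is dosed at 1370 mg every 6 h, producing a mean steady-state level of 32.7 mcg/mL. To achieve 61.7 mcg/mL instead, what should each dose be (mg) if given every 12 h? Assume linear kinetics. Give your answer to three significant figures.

For first-order elimination, Css ∝ F·D/(CL·τ); F and CL are unchanged, so Css ∝ D/τ.
D₂ = D₁ × (Css,target / Css,current) × (τ₂/τ₁) = 1370 × (61.7/32.7) × (12/6) = 5170 mg

5170 mg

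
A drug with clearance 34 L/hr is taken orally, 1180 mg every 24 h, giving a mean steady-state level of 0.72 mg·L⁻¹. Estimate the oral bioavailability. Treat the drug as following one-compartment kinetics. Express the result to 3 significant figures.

0.498

F·D/τ = CL·Css at steady state → F = CL·Css·τ / D.
F = 34 × 0.72 × 24 / 1180 = 0.498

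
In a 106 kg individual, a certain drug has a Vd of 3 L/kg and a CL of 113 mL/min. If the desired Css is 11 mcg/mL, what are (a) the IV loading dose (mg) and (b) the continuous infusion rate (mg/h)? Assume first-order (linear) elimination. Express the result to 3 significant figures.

(a) 3500 mg; (b) 74.6 mg/h

Vd(total) = 106 kg × 3 L/kg = 318.0 L
Loading: fill Vd to C_target → 318.0 L × 11 mg/L = 3498 mg
CL = 113 mL/min × 60/1000 = 6.780 L/h
Infusion rate = 6.780 L/h × 11 mg/L = 74.58 mg/h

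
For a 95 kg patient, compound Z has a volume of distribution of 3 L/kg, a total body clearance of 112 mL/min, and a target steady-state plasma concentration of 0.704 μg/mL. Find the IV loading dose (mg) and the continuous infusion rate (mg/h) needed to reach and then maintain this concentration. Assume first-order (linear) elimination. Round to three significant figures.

Vd(total) = 95 kg × 3 L/kg = 285.0 L
Loading: fill Vd to C_target → 285.0 L × 0.704 mg/L = 200.6 mg
Convert clearance: 112 mL/min × 60 min/h ÷ 1000 mL/L = 6.720 L/h
Maintenance infusion rate = CL × Css = 6.720 × 0.704 = 4.731 mg/h

(a) 201 mg; (b) 4.73 mg/h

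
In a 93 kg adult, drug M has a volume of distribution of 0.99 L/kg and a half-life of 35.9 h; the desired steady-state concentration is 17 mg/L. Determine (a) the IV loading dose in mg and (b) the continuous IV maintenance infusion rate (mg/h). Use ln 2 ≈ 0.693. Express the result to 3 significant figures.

(a) 1570 mg; (b) 30.2 mg/h

Vd = 0.99 L/kg × 93 kg = 92.07 L
LD = Vd × C = 92.07 × 17 = 1565 mg
CL = 0.693 × Vd / t½ = 0.693 × 92.07 / 35.9 = 1.777 L/h
Infusion rate = CL × Css = 1.777 × 17 = 30.21 mg/h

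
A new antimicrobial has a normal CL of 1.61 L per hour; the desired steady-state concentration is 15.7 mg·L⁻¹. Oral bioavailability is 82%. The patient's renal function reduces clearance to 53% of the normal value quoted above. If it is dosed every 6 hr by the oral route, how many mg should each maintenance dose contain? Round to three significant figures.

98.0 mg

Patient clearance = 0.53 × 1.610 = 0.8533 L/h
D = CL × Css × τ / F = 0.8533 × 15.7 × 6 / 0.82 = 98.03 mg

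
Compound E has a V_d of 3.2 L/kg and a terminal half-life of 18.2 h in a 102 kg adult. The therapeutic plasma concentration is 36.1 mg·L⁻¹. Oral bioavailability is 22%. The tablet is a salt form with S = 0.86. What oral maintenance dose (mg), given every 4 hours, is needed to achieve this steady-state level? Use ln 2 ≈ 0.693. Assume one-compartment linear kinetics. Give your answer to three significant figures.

Total Vd = 3.2 × 102 = 326.4 L
CL = ln 2 · Vd / t½ = 0.693 × 326.4 / 18.2 = 12.43 L/h
D = CL × Css × τ / F / S = 12.43 × 36.1 × 4 / 0.22 / 0.86 = 9487 mg

9490 mg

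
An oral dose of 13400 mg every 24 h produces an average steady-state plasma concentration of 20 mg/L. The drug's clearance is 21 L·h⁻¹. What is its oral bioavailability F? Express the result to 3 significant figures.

F·D/τ = CL·Css at steady state → F = CL·Css·τ / D.
F = 21 × 20 × 24 / 13400 = 0.752

0.752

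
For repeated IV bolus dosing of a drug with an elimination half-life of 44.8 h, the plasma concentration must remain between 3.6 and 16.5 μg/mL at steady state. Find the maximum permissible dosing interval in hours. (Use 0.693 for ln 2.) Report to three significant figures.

k = 0.693 / t½ = 0.693 / 44.8 = 0.01547 h⁻¹
Between IV bolus doses, concentration decays as C = C₀·e^(−kτ), so C_peak/C_trough = e^(kτ).
τ_max = ln(C_peak/C_trough) / k = ln(16.5/3.6) / 0.01547 = 1.522 / 0.01547 = 98.38 h

98.4 h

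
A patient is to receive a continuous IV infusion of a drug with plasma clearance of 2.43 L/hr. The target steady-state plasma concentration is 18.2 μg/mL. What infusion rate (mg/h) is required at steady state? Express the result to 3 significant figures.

44.2 mg/h

At steady state, infusion rate equals elimination rate: rate in = CL × Css.
Infusion rate = CL · Css = 2.430 L/h × 18.2 mg/L = 44.23 mg/h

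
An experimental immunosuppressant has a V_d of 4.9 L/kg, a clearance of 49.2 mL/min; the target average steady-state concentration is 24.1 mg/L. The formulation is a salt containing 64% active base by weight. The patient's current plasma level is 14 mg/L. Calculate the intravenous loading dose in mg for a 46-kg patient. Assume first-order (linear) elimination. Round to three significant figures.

3560 mg

Vd(total) = 46 kg × 4.9 L/kg = 225.4 L
Concentration deficit ΔC = 24.1 − 14 = 10.10 mg/L
LD = Vd × ΔC / S = 225.4 × 10.10 / 0.64 = 3557 mg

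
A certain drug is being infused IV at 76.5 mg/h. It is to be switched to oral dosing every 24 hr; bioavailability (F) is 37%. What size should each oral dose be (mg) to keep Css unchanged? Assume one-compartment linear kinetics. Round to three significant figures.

4960 mg

To maintain the same Css, the systemic dosing rate must be unchanged: F·D/τ = infusion rate.
D = rate × τ / F = 76.5 × 24 / 0.37 = 4962 mg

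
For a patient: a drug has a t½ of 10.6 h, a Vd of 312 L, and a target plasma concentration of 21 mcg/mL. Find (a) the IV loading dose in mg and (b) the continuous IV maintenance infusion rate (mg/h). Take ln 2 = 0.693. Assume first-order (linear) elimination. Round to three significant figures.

(a) 6550 mg; (b) 428 mg/h

LD = Vd × C = 312.0 × 21 = 6552 mg
CL = 0.693 × Vd / t½ = 0.693 × 312.0 / 10.6 = 20.40 L/h
Infusion rate = CL × Css = 20.40 × 21 = 428.4 mg/h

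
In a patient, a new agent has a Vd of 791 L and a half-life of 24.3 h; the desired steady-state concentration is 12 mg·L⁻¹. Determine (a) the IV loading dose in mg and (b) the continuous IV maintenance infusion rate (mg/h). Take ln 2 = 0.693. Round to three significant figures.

LD = Vd × C = 791.0 × 12 = 9492 mg
CL = 0.693 × Vd / t½ = 0.693 × 791.0 / 24.3 = 22.56 L/h
Infusion rate = CL × Css = 22.56 × 12 = 270.7 mg/h

(a) 9490 mg; (b) 271 mg/h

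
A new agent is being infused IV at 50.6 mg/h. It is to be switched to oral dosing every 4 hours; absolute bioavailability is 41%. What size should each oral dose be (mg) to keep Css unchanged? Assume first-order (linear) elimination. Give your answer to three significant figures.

494 mg

To maintain the same Css, the systemic dosing rate must be unchanged: F·D/τ = infusion rate.
D = rate × τ / F = 50.6 × 4 / 0.41 = 493.7 mg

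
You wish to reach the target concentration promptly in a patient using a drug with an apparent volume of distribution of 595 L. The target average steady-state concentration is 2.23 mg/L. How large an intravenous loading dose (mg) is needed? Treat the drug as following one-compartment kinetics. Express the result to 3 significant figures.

The loading dose fills Vd to the target concentration.
LD = Vd × C = 595.0 × 2.230 = 1327 mg

1330 mg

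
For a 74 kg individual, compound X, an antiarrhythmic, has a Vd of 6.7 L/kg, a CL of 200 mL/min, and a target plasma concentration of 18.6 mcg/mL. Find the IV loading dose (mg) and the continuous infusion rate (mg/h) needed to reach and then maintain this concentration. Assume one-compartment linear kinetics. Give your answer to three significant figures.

Total Vd = 6.7 × 74 = 495.8 L
Loading: fill Vd to C_target → 495.8 L × 18.6 mg/L = 9222 mg
CL = 200 mL/min × 60/1000 = 12.00 L/h
Maintenance infusion rate = CL × Css = 12.00 × 18.6 = 223.2 mg/h

(a) 9220 mg; (b) 223 mg/h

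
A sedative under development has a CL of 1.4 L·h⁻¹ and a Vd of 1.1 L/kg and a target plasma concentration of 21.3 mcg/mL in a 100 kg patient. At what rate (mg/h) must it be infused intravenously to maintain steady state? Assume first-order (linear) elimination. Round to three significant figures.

29.8 mg/h

Vd does not affect the maintenance rate; only clearance governs steady-state input.
Rate = CL × Css = 1.400 × 21.3 = 29.82 mg/h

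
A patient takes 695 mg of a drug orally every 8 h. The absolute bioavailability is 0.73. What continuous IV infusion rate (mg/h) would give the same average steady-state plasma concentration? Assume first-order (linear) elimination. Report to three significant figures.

63.4 mg/h

Equivalent systemic input: infusion rate = F·D/τ.
Rate = 0.73 × 695 / 8 = 63.42 mg/h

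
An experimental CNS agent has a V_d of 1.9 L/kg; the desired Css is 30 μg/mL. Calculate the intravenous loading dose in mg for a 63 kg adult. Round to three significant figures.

3590 mg

Total Vd = 1.9 × 63 = 119.7 L
LD = Vd × C = 119.7 × 30.00 = 3591 mg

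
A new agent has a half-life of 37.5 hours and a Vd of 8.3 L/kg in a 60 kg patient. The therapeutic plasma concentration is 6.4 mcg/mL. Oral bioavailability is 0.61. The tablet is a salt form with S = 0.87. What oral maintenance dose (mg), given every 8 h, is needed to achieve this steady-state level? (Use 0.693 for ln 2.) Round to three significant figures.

888 mg

Total Vd = 8.3 × 60 = 498.0 L
k = 0.693/37.5 = 0.01848 h⁻¹, so CL = k·Vd = 0.01848 × 498.0 = 9.203 L/h
D = CL × Css × τ / F / S = 9.203 × 6.4 × 8 / 0.61 / 0.87 = 887.9 mg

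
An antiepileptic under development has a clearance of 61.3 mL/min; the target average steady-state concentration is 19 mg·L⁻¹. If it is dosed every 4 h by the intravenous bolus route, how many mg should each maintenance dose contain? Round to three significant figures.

CL = 61.3 mL/min × 60/1000 = 3.678 L/h
D = CL × Css × τ = 3.678 × 19 × 4 = 279.5 mg

280 mg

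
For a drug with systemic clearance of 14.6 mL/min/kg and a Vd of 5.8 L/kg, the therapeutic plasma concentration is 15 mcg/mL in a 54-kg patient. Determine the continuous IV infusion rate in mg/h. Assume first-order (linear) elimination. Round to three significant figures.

CL = 14.6 mL/min/kg × 54 kg = 788.4 mL/min = 788.4 × 60/1000 = 47.30 L/h
Maintenance depends on clearance, not Vd — rate in must match rate out.
Rate = CL × Css = 47.30 × 15 = 709.5 mg/h

710 mg/h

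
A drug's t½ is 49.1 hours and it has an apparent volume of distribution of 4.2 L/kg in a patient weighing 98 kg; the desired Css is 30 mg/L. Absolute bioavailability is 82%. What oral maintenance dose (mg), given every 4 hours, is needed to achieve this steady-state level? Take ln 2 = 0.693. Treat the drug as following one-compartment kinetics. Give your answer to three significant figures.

850 mg

Vd(total) = 98 kg × 4.2 L/kg = 411.6 L
CL = 0.693 × Vd / t½ = 0.693 × 411.6 / 49.1 = 5.809 L/h
D = CL × Css × τ / F = 5.809 × 30 × 4 / 0.82 = 850.1 mg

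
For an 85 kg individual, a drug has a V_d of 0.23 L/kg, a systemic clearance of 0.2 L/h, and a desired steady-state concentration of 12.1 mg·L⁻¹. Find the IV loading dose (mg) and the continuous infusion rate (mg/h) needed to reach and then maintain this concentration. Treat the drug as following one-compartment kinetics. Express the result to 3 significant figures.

(a) 237 mg; (b) 2.42 mg/h

Vd = 0.23 L/kg × 85 kg = 19.55 L
Loading: fill Vd to C_target → 19.55 L × 12.1 mg/L = 236.6 mg
Maintenance: replace elimination → rate = CL × Css = 0.2000 × 12.1 = 2.420 mg/h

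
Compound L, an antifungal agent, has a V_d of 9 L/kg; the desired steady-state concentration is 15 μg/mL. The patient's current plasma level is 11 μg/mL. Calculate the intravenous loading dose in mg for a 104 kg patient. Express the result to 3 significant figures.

Total Vd = 9 × 104 = 936.0 L
Concentration deficit ΔC = 15 − 11 = 4.000 mg/L
LD = Vd × ΔC = 936.0 × 4.000 = 3744 mg

3740 mg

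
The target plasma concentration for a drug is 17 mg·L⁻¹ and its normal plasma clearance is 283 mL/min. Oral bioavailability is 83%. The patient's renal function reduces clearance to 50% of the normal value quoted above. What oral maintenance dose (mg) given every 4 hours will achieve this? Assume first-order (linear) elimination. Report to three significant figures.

696 mg

Convert clearance: 283 mL/min × 60 min/h ÷ 1000 mL/L = 16.98 L/h
Patient clearance = 0.5 × 16.98 = 8.490 L/h
At steady state, dose per interval replaces the amount cleared in that interval: F·D/τ = CL·Css.
D = CL × Css × τ / F = 8.490 × 17 × 4 / 0.83 = 695.6 mg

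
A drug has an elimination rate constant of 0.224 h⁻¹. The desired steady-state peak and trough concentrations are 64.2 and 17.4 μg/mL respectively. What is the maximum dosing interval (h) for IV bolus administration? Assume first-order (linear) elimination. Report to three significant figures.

Between IV bolus doses, concentration decays as C = C₀·e^(−kτ), so C_peak/C_trough = e^(kτ).
τ_max = ln(C_peak/C_trough) / k = ln(64.2/17.4) / 0.2240 = 1.306 / 0.2240 = 5.830 h

5.83 h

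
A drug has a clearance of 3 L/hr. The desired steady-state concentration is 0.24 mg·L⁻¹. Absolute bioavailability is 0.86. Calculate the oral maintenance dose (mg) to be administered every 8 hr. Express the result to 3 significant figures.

6.70 mg

D = CL × Css × τ / F = 3.000 × 0.24 × 8 / 0.86 = 6.698 mg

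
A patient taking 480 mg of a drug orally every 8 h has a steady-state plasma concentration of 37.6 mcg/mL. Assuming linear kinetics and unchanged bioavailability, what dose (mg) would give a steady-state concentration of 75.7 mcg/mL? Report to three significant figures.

966 mg

With linear kinetics, Css is proportional to dose rate (D/τ) at fixed clearance.
D₂ = D₁ × (Css,target / Css,current) = 480 × 75.7/37.6 = 966.4 mg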